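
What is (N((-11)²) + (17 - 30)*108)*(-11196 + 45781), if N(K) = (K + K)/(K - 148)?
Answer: -1319417750/27 ≈ -4.8867e+7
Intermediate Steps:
N(K) = 2*K/(-148 + K) (N(K) = (2*K)/(-148 + K) = 2*K/(-148 + K))
(N((-11)²) + (17 - 30)*108)*(-11196 + 45781) = (2*(-11)²/(-148 + (-11)²) + (17 - 30)*108)*(-11196 + 45781) = (2*121/(-148 + 121) - 13*108)*34585 = (2*121/(-27) - 1404)*34585 = (2*121*(-1/27) - 1404)*34585 = (-242/27 - 1404)*34585 = -38150/27*34585 = -1319417750/27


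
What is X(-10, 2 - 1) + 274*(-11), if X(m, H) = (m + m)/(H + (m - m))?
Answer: -3034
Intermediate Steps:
X(m, H) = 2*m/H (X(m, H) = (2*m)/(H + 0) = (2*m)/H = 2*m/H)
X(-10, 2 - 1) + 274*(-11) = 2*(-10)/(2 - 1) + 274*(-11) = 2*(-10)/1 - 3014 = 2*(-10)*1 - 3014 = -20 - 3014 = -3034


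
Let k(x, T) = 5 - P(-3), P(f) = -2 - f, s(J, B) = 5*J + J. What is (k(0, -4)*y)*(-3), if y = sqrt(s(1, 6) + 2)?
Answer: -24*sqrt(2) ≈ -33.941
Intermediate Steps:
s(J, B) = 6*J
k(x, T) = 4 (k(x, T) = 5 - (-2 - 1*(-3)) = 5 - (-2 + 3) = 5 - 1*1 = 5 - 1 = 4)
y = 2*sqrt(2) (y = sqrt(6*1 + 2) = sqrt(6 + 2) = sqrt(8) = 2*sqrt(2) ≈ 2.8284)
(k(0, -4)*y)*(-3) = (4*(2*sqrt(2)))*(-3) = (8*sqrt(2))*(-3) = -24*sqrt(2)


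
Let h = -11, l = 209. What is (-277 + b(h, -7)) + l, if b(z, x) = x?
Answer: -75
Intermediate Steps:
(-277 + b(h, -7)) + l = (-277 - 7) + 209 = -284 + 209 = -75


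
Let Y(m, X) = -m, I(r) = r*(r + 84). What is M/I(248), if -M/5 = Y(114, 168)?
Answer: 285/41168 ≈ 0.0069229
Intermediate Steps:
I(r) = r*(84 + r)
M = 570 (M = -(-5)*114 = -5*(-114) = 570)
M/I(248) = 570/((248*(84 + 248))) = 570/((248*332)) = 570/82336 = 570*(1/82336) = 285/41168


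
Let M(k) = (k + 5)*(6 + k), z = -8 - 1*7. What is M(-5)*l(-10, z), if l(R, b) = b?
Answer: 0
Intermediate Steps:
z = -15 (z = -8 - 7 = -15)
M(k) = (5 + k)*(6 + k)
M(-5)*l(-10, z) = (30 + (-5)² + 11*(-5))*(-15) = (30 + 25 - 55)*(-15) = 0*(-15) = 0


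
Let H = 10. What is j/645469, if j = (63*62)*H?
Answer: 39060/645469 ≈ 0.060514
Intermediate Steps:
j = 39060 (j = (63*62)*10 = 3906*10 = 39060)
j/645469 = 39060/645469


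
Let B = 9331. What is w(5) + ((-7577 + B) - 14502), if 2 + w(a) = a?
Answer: -12745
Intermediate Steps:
w(a) = -2 + a
w(5) + ((-7577 + B) - 14502) = (-2 + 5) + ((-7577 + 9331) - 14502) = 3 + (1754 - 14502) = 3 - 12748 = -12745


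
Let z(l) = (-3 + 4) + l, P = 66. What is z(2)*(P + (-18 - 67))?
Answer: -57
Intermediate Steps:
z(l) = 1 + l
z(2)*(P + (-18 - 67)) = (1 + 2)*(66 + (-18 - 67)) = 3*(66 - 85) = 3*(-19) = -57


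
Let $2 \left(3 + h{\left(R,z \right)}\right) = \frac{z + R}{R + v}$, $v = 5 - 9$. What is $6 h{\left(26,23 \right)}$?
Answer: $- \frac{249}{22} \approx -11.318$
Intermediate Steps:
$v = -4$
$h{\left(R,z \right)} = -3 + \frac{R + z}{2 \left(-4 + R\right)}$ ($h{\left(R,z \right)} = -3 + \frac{\left(z + R\right) \frac{1}{R - 4}}{2} = -3 + \frac{\left(R + z\right) \frac{1}{-4 + R}}{2} = -3 + \frac{\frac{1}{-4 + R} \left(R + z\right)}{2} = -3 + \frac{R + z}{2 \left(-4 + R\right)}$)
$6 h{\left(26,23 \right)} = 6 \frac{24 + 23 - 130}{2 \left(-4 + 26\right)} = 6 \frac{24 + 23 - 130}{2 \cdot 22} = 6 \cdot \frac{1}{2} \cdot \frac{1}{22} \left(-83\right) = 6 \left(- \frac{83}{44}\right) = - \frac{249}{22}$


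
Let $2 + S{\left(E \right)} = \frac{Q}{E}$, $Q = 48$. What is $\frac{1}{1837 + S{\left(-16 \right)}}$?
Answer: $\frac{1}{1832} \approx 0.00054585$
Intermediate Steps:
$S{\left(E \right)} = -2 + \frac{48}{E}$
$\frac{1}{1837 + S{\left(-16 \right)}} = \frac{1}{1837 + \left(-2 + \frac{48}{-16}\right)} = \frac{1}{1837 + \left(-2 + 48 \left(- \frac{1}{16}\right)\right)} = \frac{1}{1837 - 5} = \frac{1}{1832}$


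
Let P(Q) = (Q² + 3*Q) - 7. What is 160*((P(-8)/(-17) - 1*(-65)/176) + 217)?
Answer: 6445610/187 ≈ 34469.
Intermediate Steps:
P(Q) = -7 + Q² + 3*Q
160*((P(-8)/(-17) - 1*(-65)/176) + 217) = 160*(((-7 + (-8)² + 3*(-8))/(-17) - 1*(-65)/176) + 217) = 160*(((-7 + 64 - 24)*(-1/17) + 65*(1/176)) + 217) = 160*((33*(-1/17) + 65/176) + 217) = 160*((-33/17 + 65/176) + 217) = 160*(-4703/2992 + 217) = 160*(644561/2992) = 6445610/187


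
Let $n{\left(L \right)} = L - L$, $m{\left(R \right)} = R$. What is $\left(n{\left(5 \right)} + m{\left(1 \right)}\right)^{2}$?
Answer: $1$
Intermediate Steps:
$n{\left(L \right)} = 0$
$\left(n{\left(5 \right)} + m{\left(1 \right)}\right)^{2} = \left(0 + 1\right)^{2} = 1^{2} = 1$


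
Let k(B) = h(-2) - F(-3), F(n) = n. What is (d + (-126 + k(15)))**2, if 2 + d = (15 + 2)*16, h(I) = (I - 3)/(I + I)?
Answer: 351649/16 ≈ 21978.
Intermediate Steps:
h(I) = (-3 + I)/(2*I) (h(I) = (-3 + I)/((2*I)) = (-3 + I)*(1/(2*I)) = (-3 + I)/(2*I))
k(B) = 17/4 (k(B) = (1/2)*(-3 - 2)/(-2) - 1*(-3) = (1/2)*(-1/2)*(-5) + 3 = 5/4 + 3 = 17/4)
d = 270 (d = -2 + (15 + 2)*16 = -2 + 17*16 = -2 + 272 = 270)
(d + (-126 + k(15)))**2 = (270 + (-126 + 17/4))**2 = (270 - 487/4)**2 = (593/4)**2 = 351649/16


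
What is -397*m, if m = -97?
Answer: 38509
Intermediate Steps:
-397*m = -397*(-97) = 38509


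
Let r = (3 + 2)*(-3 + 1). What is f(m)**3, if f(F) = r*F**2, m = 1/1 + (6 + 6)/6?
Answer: -729000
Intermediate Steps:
m = 3 (m = 1*1 + 12*(1/6) = 1 + 2 = 3)
r = -10 (r = 5*(-2) = -10)
f(F) = -10*F**2
f(m)**3 = (-10*3**2)**3 = (-10*9)**3 = (-90)**3 = -729000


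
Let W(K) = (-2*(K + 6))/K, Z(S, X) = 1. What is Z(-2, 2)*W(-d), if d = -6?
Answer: -4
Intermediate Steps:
W(K) = (-12 - 2*K)/K (W(K) = (-2*(6 + K))/K = (-12 - 2*K)/K)
Z(-2, 2)*W(-d) = 1*(-2 - 12/((-1*(-6)))) = 1*(-2 - 12/6) = 1*(-2 - 12*⅙) = 1*(-2 - 2) = 1*(-4) = -4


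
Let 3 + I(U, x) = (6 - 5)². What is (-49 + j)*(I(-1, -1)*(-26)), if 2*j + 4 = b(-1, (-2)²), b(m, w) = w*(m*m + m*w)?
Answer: -2964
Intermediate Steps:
I(U, x) = -2 (I(U, x) = -3 + (6 - 5)² = -3 + 1² = -3 + 1 = -2)
b(m, w) = w*(m² + m*w)
j = -8 (j = -2 + (-1*(-2)²*(-1 + (-2)²))/2 = -2 + (-1*4*(-1 + 4))/2 = -2 + (-1*4*3)/2 = -2 + (½)*(-12) = -2 - 6 = -8)
(-49 + j)*(I(-1, -1)*(-26)) = (-49 - 8)*(-2*(-26)) = -57*52 = -2964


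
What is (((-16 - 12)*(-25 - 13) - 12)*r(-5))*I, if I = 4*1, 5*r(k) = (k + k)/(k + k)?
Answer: 4208/5 ≈ 841.60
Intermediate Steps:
r(k) = ⅕ (r(k) = ((k + k)/(k + k))/5 = ((2*k)/((2*k)))/5 = ((2*k)*(1/(2*k)))/5 = (⅕)*1 = ⅕)
I = 4
(((-16 - 12)*(-25 - 13) - 12)*r(-5))*I = (((-16 - 12)*(-25 - 13) - 12)*(⅕))*4 = ((-28*(-38) - 12)*(⅕))*4 = ((1064 - 12)*(⅕))*4 = (1052*(⅕))*4 = (1052/5)*4 = 4208/5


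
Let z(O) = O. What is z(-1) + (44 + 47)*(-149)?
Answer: -13560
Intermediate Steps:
z(-1) + (44 + 47)*(-149) = -1 + (44 + 47)*(-149) = -1 + 91*(-149) = -1 - 13559 = -13560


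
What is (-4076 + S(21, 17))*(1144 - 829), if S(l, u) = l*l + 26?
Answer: -1136835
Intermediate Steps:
S(l, u) = 26 + l**2 (S(l, u) = l**2 + 26 = 26 + l**2)
(-4076 + S(21, 17))*(1144 - 829) = (-4076 + (26 + 21**2))*(1144 - 829) = (-4076 + (26 + 441))*315 = (-4076 + 467)*315 = -3609*315 = -1136835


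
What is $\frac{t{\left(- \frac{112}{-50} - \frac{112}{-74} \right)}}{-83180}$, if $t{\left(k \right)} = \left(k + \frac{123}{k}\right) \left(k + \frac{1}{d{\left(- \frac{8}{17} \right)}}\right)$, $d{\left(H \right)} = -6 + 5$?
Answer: $- \frac{298754590473}{247105321400000} \approx -0.001209$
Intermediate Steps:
$d{\left(H \right)} = -1$
$t{\left(k \right)} = \left(-1 + k\right) \left(k + \frac{123}{k}\right)$ ($t{\left(k \right)} = \left(k + \frac{123}{k}\right) \left(k + \frac{1}{-1}\right) = \left(k + \frac{123}{k}\right) \left(k - 1\right) = \left(k + \frac{123}{k}\right) \left(-1 + k\right) = \left(-1 + k\right) \left(k + \frac{123}{k}\right)$)
$\frac{t{\left(- \frac{112}{-50} - \frac{112}{-74} \right)}}{-83180} = \frac{123 + \left(- \frac{112}{-50} - \frac{112}{-74}\right)^{2} - \left(- \frac{112}{-50} - \frac{112}{-74}\right) - \frac{123}{- \frac{112}{-50} - \frac{112}{-74}}}{-83180} = \left(123 + \left(\left(-112\right) \left(- \frac{1}{50}\right) - - \frac{56}{37}\right)^{2} - \left(\left(-112\right) \left(- \frac{1}{50}\right) - - \frac{56}{37}\right) - \frac{123}{\left(-112\right) \left(- \frac{1}{50}\right) - - \frac{56}{37}}\right) \left(- \frac{1}{83180}\right) = \left(123 + \left(\frac{56}{25} + \frac{56}{37}\right)^{2} - \left(\frac{56}{25} + \frac{56}{37}\right) - \frac{123}{\frac{56}{25} + \frac{56}{37}}\right) \left(- \frac{1}{83180}\right) = \left(123 + \left(\frac{3472}{925}\right)^{2} - \frac{3472}{925} - \frac{123}{\frac{3472}{925}}\right) \left(- \frac{1}{83180}\right) = \left(123 + \frac{12054784}{855625} - \frac{3472}{925} - \frac{113775}{3472}\right) \left(- \frac{1}{83180}\right) = \frac{298754590473}{2970730000} \left(- \frac{1}{83180}\right) = - \frac{298754590473}{247105321400000}$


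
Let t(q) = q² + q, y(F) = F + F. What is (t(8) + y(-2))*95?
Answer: 6460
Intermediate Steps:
y(F) = 2*F
t(q) = q + q²
(t(8) + y(-2))*95 = (8*(1 + 8) + 2*(-2))*95 = (8*9 - 4)*95 = (72 - 4)*95 = 68*95 = 6460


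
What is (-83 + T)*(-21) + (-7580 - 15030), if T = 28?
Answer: -21455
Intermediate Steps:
(-83 + T)*(-21) + (-7580 - 15030) = (-83 + 28)*(-21) + (-7580 - 15030) = -55*(-21) - 22610 = 1155 - 22610 = -21455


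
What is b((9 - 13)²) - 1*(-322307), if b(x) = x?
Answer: 322323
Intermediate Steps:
b((9 - 13)²) - 1*(-322307) = (9 - 13)² - 1*(-322307) = (-4)² + 322307 = 16 + 322307 = 322323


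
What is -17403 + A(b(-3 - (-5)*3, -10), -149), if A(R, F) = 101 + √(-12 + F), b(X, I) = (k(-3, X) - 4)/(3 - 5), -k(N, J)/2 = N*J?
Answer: -17302 + I*√161 ≈ -17302.0 + 12.689*I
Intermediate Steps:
k(N, J) = -2*J*N (k(N, J) = -2*N*J = -2*J*N)
b(X, I) = 2 - 3*X (b(X, I) = (-2*X*(-3) - 4)/(3 - 5) = (6*X - 4)/(-2) = (-4 + 6*X)*(-½) = 2 - 3*X)
-17403 + A(b(-3 - (-5)*3, -10), -149) = -17403 + (101 + √(-12 - 149)) = -17403 + (101 + √(-161)) = -17403 + (101 + I*√161) = -17302 + I*√161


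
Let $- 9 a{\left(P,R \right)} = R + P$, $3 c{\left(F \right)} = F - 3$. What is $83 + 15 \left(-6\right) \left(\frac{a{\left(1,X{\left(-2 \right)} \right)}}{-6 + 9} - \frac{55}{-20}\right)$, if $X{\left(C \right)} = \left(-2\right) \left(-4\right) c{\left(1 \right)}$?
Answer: $- \frac{3221}{18} \approx -178.94$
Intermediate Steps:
$c{\left(F \right)} = -1 + \frac{F}{3}$ ($c{\left(F \right)} = \frac{F - 3}{3} = \frac{-3 + F}{3} = -1 + \frac{F}{3}$)
$X{\left(C \right)} = - \frac{16}{3}$ ($X{\left(C \right)} = \left(-2\right) \left(-4\right) \left(-1 + \frac{1}{3} \cdot 1\right) = 8 \left(-1 + \frac{1}{3}\right) = 8 \left(- \frac{2}{3}\right) = - \frac{16}{3}$)
$a{\left(P,R \right)} = - \frac{P}{9} - \frac{R}{9}$ ($a{\left(P,R \right)} = - \frac{R + P}{9} = - \frac{P + R}{9} = - \frac{P}{9} - \frac{R}{9}$)
$83 + 15 \left(-6\right) \left(\frac{a{\left(1,X{\left(-2 \right)} \right)}}{-6 + 9} - \frac{55}{-20}\right) = 83 + 15 \left(-6\right) \left(\frac{\left(- \frac{1}{9}\right) 1 - - \frac{16}{27}}{-6 + 9} - \frac{55}{-20}\right) = 83 - 90 \left(\frac{- \frac{1}{9} + \frac{16}{27}}{3} - - \frac{11}{4}\right) = 83 - 90 \left(\frac{13}{27} \cdot \frac{1}{3} + \frac{11}{4}\right) = 83 - 90 \left(\frac{13}{81} + \frac{11}{4}\right) = 83 - \frac{4715}{18} = - \frac{3221}{18}$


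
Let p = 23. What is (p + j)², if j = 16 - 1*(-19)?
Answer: 3364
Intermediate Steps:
j = 35 (j = 16 + 19 = 35)
(p + j)² = (23 + 35)² = 58² = 3364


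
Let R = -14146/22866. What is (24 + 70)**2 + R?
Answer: 101014915/11433 ≈ 8835.4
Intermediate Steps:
R = -7073/11433 (R = -14146*1/22866 = -7073/11433 ≈ -0.61865)
(24 + 70)**2 + R = (24 + 70)**2 - 7073/11433 = 94**2 - 7073/11433 = 8836 - 7073/11433 = 101014915/11433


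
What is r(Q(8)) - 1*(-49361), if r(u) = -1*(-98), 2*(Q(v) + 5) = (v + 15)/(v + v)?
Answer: 49459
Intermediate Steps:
Q(v) = -5 + (15 + v)/(4*v) (Q(v) = -5 + ((v + 15)/(v + v))/2 = -5 + ((15 + v)/((2*v)))/2 = -5 + ((15 + v)*(1/(2*v)))/2 = -5 + ((15 + v)/(2*v))/2 = -5 + (15 + v)/(4*v))
r(u) = 98
r(Q(8)) - 1*(-49361) = 98 - 1*(-49361) = 98 + 49361 = 49459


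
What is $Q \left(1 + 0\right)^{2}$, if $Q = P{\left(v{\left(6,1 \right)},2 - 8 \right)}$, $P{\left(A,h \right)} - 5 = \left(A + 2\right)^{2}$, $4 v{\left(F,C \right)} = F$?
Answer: $\frac{69}{4} \approx 17.25$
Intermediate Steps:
$v{\left(F,C \right)} = \frac{F}{4}$
$P{\left(A,h \right)} = 5 + \left(2 + A\right)^{2}$ ($P{\left(A,h \right)} = 5 + \left(A + 2\right)^{2} = 5 + \left(2 + A\right)^{2}$)
$Q = \frac{69}{4}$ ($Q = 5 + \left(2 + \frac{1}{4} \cdot 6\right)^{2} = 5 + \left(2 + \frac{3}{2}\right)^{2} = 5 + \left(\frac{7}{2}\right)^{2} = 5 + \frac{49}{4} = \frac{69}{4} \approx 17.25$)
$Q \left(1 + 0\right)^{2} = \frac{69 \left(1 + 0\right)^{2}}{4} = \frac{69 \cdot 1^{2}}{4} = \frac{69}{4} \cdot 1 = \frac{69}{4}$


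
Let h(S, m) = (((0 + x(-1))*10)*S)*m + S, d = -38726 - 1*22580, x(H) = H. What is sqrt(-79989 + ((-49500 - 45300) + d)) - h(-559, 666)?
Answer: -3722381 + I*sqrt(236095) ≈ -3.7224e+6 + 485.9*I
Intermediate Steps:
d = -61306 (d = -38726 - 22580 = -61306)
h(S, m) = S - 10*S*m (h(S, m) = (((0 - 1)*10)*S)*m + S = ((-1*10)*S)*m + S = (-10*S)*m + S = -10*S*m + S = S - 10*S*m)
sqrt(-79989 + ((-49500 - 45300) + d)) - h(-559, 666) = sqrt(-79989 + ((-49500 - 45300) - 61306)) - (-559)*(1 - 10*666) = sqrt(-79989 + (-94800 - 61306)) - (-559)*(1 - 6660) = sqrt(-79989 - 156106) - (-559)*(-6659) = sqrt(-236095) - 1*3722381 = I*sqrt(236095) - 3722381 = -3722381 + I*sqrt(236095)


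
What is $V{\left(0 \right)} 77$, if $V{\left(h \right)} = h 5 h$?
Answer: $0$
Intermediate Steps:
$V{\left(h \right)} = 5 h^{2}$ ($V{\left(h \right)} = 5 h h = 5 h^{2}$)
$V{\left(0 \right)} 77 = 5 \cdot 0^{2} \cdot 77 = 5 \cdot 0 \cdot 77 = 0 \cdot 77 = 0$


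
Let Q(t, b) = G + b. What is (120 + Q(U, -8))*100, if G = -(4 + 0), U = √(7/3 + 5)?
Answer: 10800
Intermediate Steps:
U = √66/3 (U = √(7*(⅓) + 5) = √(7/3 + 5) = √(22/3) = √66/3 ≈ 2.7080)
G = -4 (G = -1*4 = -4)
Q(t, b) = -4 + b
(120 + Q(U, -8))*100 = (120 + (-4 - 8))*100 = (120 - 12)*100 = 108*100 = 10800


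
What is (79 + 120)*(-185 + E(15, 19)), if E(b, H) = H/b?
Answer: -548444/15 ≈ -36563.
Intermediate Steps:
(79 + 120)*(-185 + E(15, 19)) = (79 + 120)*(-185 + 19/15) = 199*(-185 + 19*(1/15)) = 199*(-185 + 19/15) = 199*(-2756/15) = -548444/15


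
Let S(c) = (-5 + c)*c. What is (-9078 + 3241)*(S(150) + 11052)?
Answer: -191465274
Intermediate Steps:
S(c) = c*(-5 + c)
(-9078 + 3241)*(S(150) + 11052) = (-9078 + 3241)*(150*(-5 + 150) + 11052) = -5837*(150*145 + 11052) = -5837*(21750 + 11052) = -5837*32802 = -191465274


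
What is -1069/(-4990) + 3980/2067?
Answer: 22069823/10314330 ≈ 2.1397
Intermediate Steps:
-1069/(-4990) + 3980/2067 = -1069*(-1/4990) + 3980*(1/2067) = 1069/4990 + 3980/2067 = 22069823/10314330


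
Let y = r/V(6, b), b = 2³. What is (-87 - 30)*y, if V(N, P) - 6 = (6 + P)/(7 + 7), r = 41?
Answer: -4797/7 ≈ -685.29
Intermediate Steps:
b = 8
V(N, P) = 45/7 + P/14 (V(N, P) = 6 + (6 + P)/(7 + 7) = 6 + (6 + P)/14 = 6 + (6 + P)*(1/14) = 6 + (3/7 + P/14) = 45/7 + P/14)
y = 41/7 (y = 41/(45/7 + (1/14)*8) = 41/(45/7 + 4/7) = 41/7 ≈ 5.8571)
(-87 - 30)*y = (-87 - 30)*(41/7) = -117*41/7 = -4797/7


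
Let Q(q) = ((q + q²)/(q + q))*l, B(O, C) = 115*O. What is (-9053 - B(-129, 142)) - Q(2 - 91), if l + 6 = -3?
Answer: 5386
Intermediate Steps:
l = -9 (l = -6 - 3 = -9)
Q(q) = -9*(q + q²)/(2*q) (Q(q) = ((q + q²)/(q + q))*(-9) = ((q + q²)/((2*q)))*(-9) = ((q + q²)*(1/(2*q)))*(-9) = ((q + q²)/(2*q))*(-9) = -9*(q + q²)/(2*q))
(-9053 - B(-129, 142)) - Q(2 - 91) = (-9053 - 115*(-129)) - (-9/2 - 9*(2 - 91)/2) = (-9053 - 1*(-14835)) - (-9/2 - 9/2*(-89)) = (-9053 + 14835) - (-9/2 + 801/2) = 5782 - 1*396 = 5782 - 396 = 5386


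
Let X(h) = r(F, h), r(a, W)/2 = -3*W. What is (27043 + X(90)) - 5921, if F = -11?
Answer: 20582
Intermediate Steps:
r(a, W) = -6*W (r(a, W) = 2*(-3*W) = -6*W)
X(h) = -6*h
(27043 + X(90)) - 5921 = (27043 - 6*90) - 5921 = (27043 - 540) - 5921 = 26503 - 5921 = 20582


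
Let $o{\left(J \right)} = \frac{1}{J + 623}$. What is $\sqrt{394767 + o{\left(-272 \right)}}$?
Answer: $\frac{\sqrt{5403965502}}{117} \approx 628.3$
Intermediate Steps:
$o{\left(J \right)} = \frac{1}{623 + J}$
$\sqrt{394767 + o{\left(-272 \right)}} = \sqrt{394767 + \frac{1}{623 - 272}} = \sqrt{394767 + \frac{1}{351}} = \sqrt{\frac{138563218}{351}} = \frac{\sqrt{5403965502}}{117}$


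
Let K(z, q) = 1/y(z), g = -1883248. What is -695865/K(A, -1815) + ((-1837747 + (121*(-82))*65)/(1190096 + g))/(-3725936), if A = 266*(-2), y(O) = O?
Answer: 956093789273890166283/2582639990272 ≈ 3.7020e+8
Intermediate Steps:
A = -532
K(z, q) = 1/z
-695865/K(A, -1815) + ((-1837747 + (121*(-82))*65)/(1190096 + g))/(-3725936) = -695865/(1/(-532)) + ((-1837747 + (121*(-82))*65)/(1190096 - 1883248))/(-3725936) = -695865/(-1/532) + ((-1837747 - 9922*65)/(-693152))*(-1/3725936) = -695865*(-532) + ((-1837747 - 644930)*(-1/693152))*(-1/3725936) = 370200180 - 2482677*(-1/693152)*(-1/3725936) = 370200180 + (2482677/693152)*(-1/3725936) = 370200180 - 2482677/2582639990272 = 956093789273890166283/2582639990272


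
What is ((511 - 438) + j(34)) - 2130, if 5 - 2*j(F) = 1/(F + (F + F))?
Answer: -419119/204 ≈ -2054.5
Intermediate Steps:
j(F) = 5/2 - 1/(6*F) (j(F) = 5/2 - 1/(2*(F + (F + F))) = 5/2 - 1/(2*(F + 2*F)) = 5/2 - 1/(3*F)/2 = 5/2 - 1/(6*F))
((511 - 438) + j(34)) - 2130 = ((511 - 438) + (⅙)*(-1 + 15*34)/34) - 2130 = (73 + (⅙)*(1/34)*(-1 + 510)) - 2130 = (73 + (⅙)*(1/34)*509) - 2130 = (73 + 509/204) - 2130 = 15401/204 - 2130 = -419119/204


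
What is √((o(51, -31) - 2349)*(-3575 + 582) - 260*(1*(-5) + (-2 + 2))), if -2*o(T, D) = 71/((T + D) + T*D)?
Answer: √68538031049222/3122 ≈ 2651.8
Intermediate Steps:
o(T, D) = -71/(2*(D + T + D*T)) (o(T, D) = -71/(2*((T + D) + T*D)) = -71/(2*((D + T) + D*T)) = -71/(2*(D + T + D*T)))
√((o(51, -31) - 2349)*(-3575 + 582) - 260*(1*(-5) + (-2 + 2))) = √((-71/(2*(-31) + 2*51 + 2*(-31)*51) - 2349)*(-3575 + 582) - 260*(1*(-5) + (-2 + 2))) = √((-71/(-62 + 102 - 3162) - 2349)*(-2993) - 260*(-5 + 0)) = √((-71/(-3122) - 2349)*(-2993) - 260*(-5)) = √((-71*(-1/3122) - 2349)*(-2993) + 1300) = √((71/3122 - 2349)*(-2993) + 1300) = √(-7333507/3122*(-2993) + 1300) = √(21949186451/3122 + 1300) = √(21953245051/3122) = √68538031049222/3122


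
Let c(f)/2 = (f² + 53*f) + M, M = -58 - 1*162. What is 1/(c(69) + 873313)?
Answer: 1/889709 ≈ 1.1240e-6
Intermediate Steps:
M = -220 (M = -58 - 162 = -220)
c(f) = -440 + 2*f² + 106*f (c(f) = 2*((f² + 53*f) - 220) = 2*(-220 + f² + 53*f) = -440 + 2*f² + 106*f)
1/(c(69) + 873313) = 1/((-440 + 2*69² + 106*69) + 873313) = 1/((-440 + 2*4761 + 7314) + 873313) = 1/((-440 + 9522 + 7314) + 873313) = 1/(16396 + 873313) = 1/889709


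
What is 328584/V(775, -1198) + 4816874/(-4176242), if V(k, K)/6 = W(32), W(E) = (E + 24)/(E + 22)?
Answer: 110267383634/2088121 ≈ 52807.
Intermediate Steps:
W(E) = (24 + E)/(22 + E)
V(k, K) = 56/9 (V(k, K) = 6*((24 + 32)/(22 + 32)) = 6*(56/54) = 6*((1/54)*56) = 6*(28/27) = 56/9)
328584/V(775, -1198) + 4816874/(-4176242) = 328584/(56/9) + 4816874/(-4176242) = 328584*(9/56) + 4816874*(-1/4176242) = 369657/7 - 2408437/2088121 = 110267383634/2088121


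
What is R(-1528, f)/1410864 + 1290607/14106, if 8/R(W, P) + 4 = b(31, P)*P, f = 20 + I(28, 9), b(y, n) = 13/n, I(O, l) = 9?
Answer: 170706653155/1865779461 ≈ 91.494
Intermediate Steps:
f = 29 (f = 20 + 9 = 29)
R(W, P) = 8/9 (R(W, P) = 8/(-4 + (13/P)*P) = 8/(-4 + 13) = 8/9)
R(-1528, f)/1410864 + 1290607/14106 = (8/9)/1410864 + 1290607/14106 = (8/9)*(1/1410864) + 1290607*(1/14106) = 1/1587222 + 1290607/14106 = 170706653155/1865779461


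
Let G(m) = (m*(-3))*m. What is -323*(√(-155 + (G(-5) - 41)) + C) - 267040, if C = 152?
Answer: -316136 - 323*I*√271 ≈ -3.1614e+5 - 5317.3*I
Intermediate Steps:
G(m) = -3*m² (G(m) = (-3*m)*m = -3*m²)
-323*(√(-155 + (G(-5) - 41)) + C) - 267040 = -323*(√(-155 + (-3*(-5)² - 41)) + 152) - 267040 = -323*(√(-155 + (-3*25 - 41)) + 152) - 267040 = -323*(√(-155 + (-75 - 41)) + 152) - 267040 = -323*(√(-155 - 116) + 152) - 267040 = -323*(√(-271) + 152) - 267040 = -323*(I*√271 + 152) - 267040 = -323*(152 + I*√271) - 267040 = (-49096 - 323*I*√271) - 267040 = -316136 - 323*I*√271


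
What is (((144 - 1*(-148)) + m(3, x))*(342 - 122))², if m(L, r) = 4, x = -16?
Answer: 4240614400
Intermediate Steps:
(((144 - 1*(-148)) + m(3, x))*(342 - 122))² = (((144 - 1*(-148)) + 4)*(342 - 122))² = (((144 + 148) + 4)*220)² = ((292 + 4)*220)² = (296*220)² = 65120² = 4240614400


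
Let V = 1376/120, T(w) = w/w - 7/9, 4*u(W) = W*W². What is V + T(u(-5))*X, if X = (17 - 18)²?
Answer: 526/45 ≈ 11.689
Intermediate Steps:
u(W) = W³/4 (u(W) = (W*W²)/4 = W³/4)
T(w) = 2/9 (T(w) = 1 - 7*⅑ = 1 - 7/9 = 2/9)
X = 1 (X = (-1)² = 1)
V = 172/15 (V = 1376*(1/120) = 172/15 ≈ 11.467)
V + T(u(-5))*X = 172/15 + (2/9)*1 = 172/15 + 2/9 = 526/45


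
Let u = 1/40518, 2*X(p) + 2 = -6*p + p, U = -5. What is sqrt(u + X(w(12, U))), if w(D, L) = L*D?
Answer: sqrt(27179397866)/13506 ≈ 12.207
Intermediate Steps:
w(D, L) = D*L
X(p) = -1 - 5*p/2 (X(p) = -1 + (-6*p + p)/2 = -1 + (-5*p)/2 = -1 - 5*p/2)
u = 1/40518 ≈ 2.4680e-5
sqrt(u + X(w(12, U))) = sqrt(1/40518 + (-1 - 30*(-5))) = sqrt(1/40518 + (-1 - 5/2*(-60))) = sqrt(1/40518 + (-1 + 150)) = sqrt(1/40518 + 149) = sqrt(6037183/40518) = sqrt(27179397866)/13506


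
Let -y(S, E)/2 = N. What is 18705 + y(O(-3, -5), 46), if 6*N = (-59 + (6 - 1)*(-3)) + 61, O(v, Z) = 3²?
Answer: 56128/3 ≈ 18709.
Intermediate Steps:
O(v, Z) = 9
N = -13/6 (N = ((-59 + (6 - 1)*(-3)) + 61)/6 = ((-59 + 5*(-3)) + 61)/6 = ((-59 - 15) + 61)/6 = (-74 + 61)/6 = (⅙)*(-13) = -13/6 ≈ -2.1667)
y(S, E) = 13/3 (y(S, E) = -2*(-13/6) = 13/3)
18705 + y(O(-3, -5), 46) = 18705 + 13/3 = 56128/3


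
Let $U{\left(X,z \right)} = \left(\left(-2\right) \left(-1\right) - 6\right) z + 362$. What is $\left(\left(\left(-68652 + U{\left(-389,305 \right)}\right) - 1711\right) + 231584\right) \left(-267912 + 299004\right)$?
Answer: $4986006396$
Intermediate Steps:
$U{\left(X,z \right)} = 362 - 4 z$ ($U{\left(X,z \right)} = \left(2 - 6\right) z + 362 = - 4 z + 362 = 362 - 4 z$)
$\left(\left(\left(-68652 + U{\left(-389,305 \right)}\right) - 1711\right) + 231584\right) \left(-267912 + 299004\right) = \left(\left(\left(-68652 + \left(362 - 1220\right)\right) - 1711\right) + 231584\right) \left(-267912 + 299004\right) = \left(\left(\left(-68652 + \left(362 - 1220\right)\right) - 1711\right) + 231584\right) 31092 = \left(\left(\left(-68652 - 858\right) - 1711\right) + 231584\right) 31092 = \left(\left(-69510 - 1711\right) + 231584\right) 31092 = \left(-71221 + 231584\right) 31092 = 160363 \cdot 31092 = 4986006396$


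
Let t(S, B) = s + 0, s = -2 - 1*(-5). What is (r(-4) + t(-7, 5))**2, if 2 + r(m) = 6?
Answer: 49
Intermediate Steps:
s = 3 (s = -2 + 5 = 3)
r(m) = 4 (r(m) = -2 + 6 = 4)
t(S, B) = 3 (t(S, B) = 3 + 0 = 3)
(r(-4) + t(-7, 5))**2 = (4 + 3)**2 = 7**2 = 49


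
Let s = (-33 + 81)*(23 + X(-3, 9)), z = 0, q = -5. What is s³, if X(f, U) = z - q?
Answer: 2427715584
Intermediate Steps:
X(f, U) = 5 (X(f, U) = 0 - 1*(-5) = 0 + 5 = 5)
s = 1344 (s = (-33 + 81)*(23 + 5) = 48*28 = 1344)
s³ = 1344³ = 2427715584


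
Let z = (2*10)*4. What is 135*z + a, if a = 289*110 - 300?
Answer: 42290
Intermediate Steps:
z = 80 (z = 20*4 = 80)
a = 31490 (a = 31790 - 300 = 31490)
135*z + a = 135*80 + 31490 = 10800 + 31490 = 42290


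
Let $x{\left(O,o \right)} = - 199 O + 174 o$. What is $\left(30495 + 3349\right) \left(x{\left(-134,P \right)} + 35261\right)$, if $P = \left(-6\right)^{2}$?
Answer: $2307856204$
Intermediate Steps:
$P = 36$
$\left(30495 + 3349\right) \left(x{\left(-134,P \right)} + 35261\right) = \left(30495 + 3349\right) \left(\left(\left(-199\right) \left(-134\right) + 174 \cdot 36\right) + 35261\right) = 33844 \left(\left(26666 + 6264\right) + 35261\right) = 33844 \left(32930 + 35261\right) = 33844 \cdot 68191 = 2307856204$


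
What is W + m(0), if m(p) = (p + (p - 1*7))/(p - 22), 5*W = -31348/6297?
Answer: -469261/692670 ≈ -0.67747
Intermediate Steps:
W = -31348/31485 (W = (-31348/6297)/5 = (-31348*1/6297)/5 = (⅕)*(-31348/6297) = -31348/31485 ≈ -0.99565)
m(p) = (-7 + 2*p)/(-22 + p) (m(p) = (p + (p - 7))/(-22 + p) = (p + (-7 + p))/(-22 + p) = (-7 + 2*p)/(-22 + p))
W + m(0) = -31348/31485 + (-7 + 2*0)/(-22 + 0) = -31348/31485 + (-7 + 0)/(-22) = -31348/31485 - 1/22*(-7) = -31348/31485 + 7/22 = -469261/692670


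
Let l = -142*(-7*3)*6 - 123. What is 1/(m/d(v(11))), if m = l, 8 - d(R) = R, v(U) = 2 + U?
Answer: -5/17769 ≈ -0.00028139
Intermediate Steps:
d(R) = 8 - R
l = 17769 (l = -(-2982)*6 - 123 = -142*(-126) - 123 = 17892 - 123 = 17769)
m = 17769
1/(m/d(v(11))) = 1/(17769/(8 - (2 + 11))) = 1/(17769/(8 - 1*13)) = 1/(17769/(8 - 13)) = 1/(17769/(-5)) = 1/(17769*(-1/5)) = 1/(-17769/5) = -5/17769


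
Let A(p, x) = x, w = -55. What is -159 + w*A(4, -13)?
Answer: 556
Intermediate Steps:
-159 + w*A(4, -13) = -159 - 55*(-13) = -159 + 715 = 556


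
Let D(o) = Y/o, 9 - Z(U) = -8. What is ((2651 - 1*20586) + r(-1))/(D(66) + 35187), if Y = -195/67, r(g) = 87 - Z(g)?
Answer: -26333010/51865573 ≈ -0.50772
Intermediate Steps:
Z(U) = 17 (Z(U) = 9 - 1*(-8) = 9 + 8 = 17)
r(g) = 70 (r(g) = 87 - 1*17 = 87 - 17 = 70)
Y = -195/67 (Y = -195*1/67 = -195/67 ≈ -2.9104)
D(o) = -195/(67*o)
((2651 - 1*20586) + r(-1))/(D(66) + 35187) = ((2651 - 1*20586) + 70)/(-195/67/66 + 35187) = ((2651 - 20586) + 70)/(-195/67*1/66 + 35187) = (-17935 + 70)/(-65/1474 + 35187) = -17865/51865573/1474 = -17865*1474/51865573 = -26333010/51865573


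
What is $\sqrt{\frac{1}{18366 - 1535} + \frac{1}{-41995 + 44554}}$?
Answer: $\frac{\sqrt{835137557310}}{43070529} \approx 0.021218$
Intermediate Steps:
$\sqrt{\frac{1}{18366 - 1535} + \frac{1}{-41995 + 44554}} = \sqrt{\frac{1}{16831} + \frac{1}{2559}} = \sqrt{\frac{19390}{43070529}} = \frac{\sqrt{835137557310}}{43070529}$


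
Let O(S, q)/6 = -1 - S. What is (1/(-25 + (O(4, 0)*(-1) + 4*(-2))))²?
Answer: ⅑ ≈ 0.11111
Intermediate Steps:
O(S, q) = -6 - 6*S (O(S, q) = 6*(-1 - S) = -6 - 6*S)
(1/(-25 + (O(4, 0)*(-1) + 4*(-2))))² = (1/(-25 + ((-6 - 6*4)*(-1) + 4*(-2))))² = (1/(-25 + ((-6 - 24)*(-1) - 8)))² = (1/(-25 + (-30*(-1) - 8)))² = (1/(-25 + (30 - 8)))² = (1/(-25 + 22))² = (1/(-3))² = (-⅓)² = ⅑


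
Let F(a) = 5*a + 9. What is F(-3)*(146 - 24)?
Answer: -732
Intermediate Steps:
F(a) = 9 + 5*a
F(-3)*(146 - 24) = (9 + 5*(-3))*(146 - 24) = (9 - 15)*122 = -6*122 = -732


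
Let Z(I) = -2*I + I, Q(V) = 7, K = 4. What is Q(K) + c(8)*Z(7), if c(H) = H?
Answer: -49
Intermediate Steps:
Z(I) = -I
Q(K) + c(8)*Z(7) = 7 + 8*(-1*7) = 7 + 8*(-7) = 7 - 56 = -49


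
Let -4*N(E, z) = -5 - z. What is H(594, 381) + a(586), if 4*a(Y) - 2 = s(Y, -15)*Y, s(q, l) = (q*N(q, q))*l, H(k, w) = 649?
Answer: -761048787/4 ≈ -1.9026e+8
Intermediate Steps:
N(E, z) = 5/4 + z/4 (N(E, z) = -(-5 - z)/4 = 5/4 + z/4)
s(q, l) = l*q*(5/4 + q/4) (s(q, l) = (q*(5/4 + q/4))*l = l*q*(5/4 + q/4))
a(Y) = ½ - 15*Y²*(5 + Y)/16 (a(Y) = ½ + (((¼)*(-15)*Y*(5 + Y))*Y)/4 = ½ + ((-15*Y*(5 + Y)/4)*Y)/4 = ½ + (-15*Y²*(5 + Y)/4)/4 = ½ - 15*Y²*(5 + Y)/16)
H(594, 381) + a(586) = 649 + (½ - 15/16*586²*(5 + 586)) = 649 + (½ - 15/16*343396*591) = 649 + (½ - 761051385/4) = 649 - 761051383/4 = -761048787/4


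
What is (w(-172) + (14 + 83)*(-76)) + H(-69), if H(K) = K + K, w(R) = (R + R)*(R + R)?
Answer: 110826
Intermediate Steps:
w(R) = 4*R**2 (w(R) = (2*R)*(2*R) = 4*R**2)
H(K) = 2*K
(w(-172) + (14 + 83)*(-76)) + H(-69) = (4*(-172)**2 + (14 + 83)*(-76)) + 2*(-69) = (4*29584 + 97*(-76)) - 138 = (118336 - 7372) - 138 = 110964 - 138 = 110826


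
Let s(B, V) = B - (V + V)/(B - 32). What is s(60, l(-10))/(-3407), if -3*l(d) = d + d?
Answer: -1250/71547 ≈ -0.017471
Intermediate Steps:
l(d) = -2*d/3 (l(d) = -(d + d)/3 = -2*d/3)
s(B, V) = B - 2*V/(-32 + B)
s(60, l(-10))/(-3407) = ((60² - 32*60 - (-4)*(-10)/3)/(-32 + 60))/(-3407) = ((3600 - 1920 - 2*20/3)/28)*(-1/3407) = ((3600 - 1920 - 40/3)/28)*(-1/3407) = ((1/28)*(5000/3))*(-1/3407) = (1250/21)*(-1/3407) = -1250/71547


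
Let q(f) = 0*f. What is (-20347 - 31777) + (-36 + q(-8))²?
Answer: -50828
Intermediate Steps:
q(f) = 0
(-20347 - 31777) + (-36 + q(-8))² = (-20347 - 31777) + (-36 + 0)² = -52124 + (-36)² = -52124 + 1296 = -50828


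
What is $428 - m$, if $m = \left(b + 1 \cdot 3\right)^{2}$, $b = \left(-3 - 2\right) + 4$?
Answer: $424$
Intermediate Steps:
$b = -1$ ($b = -5 + 4 = -1$)
$m = 4$ ($m = \left(-1 + 1 \cdot 3\right)^{2} = \left(-1 + 3\right)^{2} = 2^{2} = 4$)
$428 - m = 428 - 4 = 424$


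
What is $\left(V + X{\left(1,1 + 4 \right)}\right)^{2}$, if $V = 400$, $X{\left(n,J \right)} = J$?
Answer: $164025$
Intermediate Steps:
$\left(V + X{\left(1,1 + 4 \right)}\right)^{2} = \left(400 + \left(1 + 4\right)\right)^{2} = \left(400 + 5\right)^{2} = 405^{2} = 164025$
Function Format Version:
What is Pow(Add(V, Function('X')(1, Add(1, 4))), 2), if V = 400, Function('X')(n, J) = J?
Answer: 164025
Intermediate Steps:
Pow(Add(V, Function('X')(1, Add(1, 4))), 2) = Pow(Add(400, Add(1, 4)), 2) = Pow(Add(400, 5), 2) = Pow(405, 2) = 164025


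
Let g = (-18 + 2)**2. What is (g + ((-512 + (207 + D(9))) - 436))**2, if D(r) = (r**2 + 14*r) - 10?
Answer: 82944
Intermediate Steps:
g = 256 (g = (-16)**2 = 256)
D(r) = -10 + r**2 + 14*r
(g + ((-512 + (207 + D(9))) - 436))**2 = (256 + ((-512 + (207 + (-10 + 9**2 + 14*9))) - 436))**2 = (256 + ((-512 + (207 + (-10 + 81 + 126))) - 436))**2 = (256 + ((-512 + (207 + 197)) - 436))**2 = (256 + ((-512 + 404) - 436))**2 = (256 + (-108 - 436))**2 = (256 - 544)**2 = (-288)**2 = 82944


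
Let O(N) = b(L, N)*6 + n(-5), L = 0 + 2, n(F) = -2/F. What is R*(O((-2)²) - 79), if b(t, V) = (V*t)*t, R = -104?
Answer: -9048/5 ≈ -1809.6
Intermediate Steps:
L = 2
b(t, V) = V*t²
O(N) = ⅖ + 24*N (O(N) = (N*2²)*6 - 2/(-5) = (N*4)*6 - 2*(-⅕) = (4*N)*6 + ⅖ = 24*N + ⅖ = ⅖ + 24*N)
R*(O((-2)²) - 79) = -104*((⅖ + 24*(-2)²) - 79) = -104*((⅖ + 24*4) - 79) = -104*((⅖ + 96) - 79) = -104*(482/5 - 79) = -104*87/5 = -9048/5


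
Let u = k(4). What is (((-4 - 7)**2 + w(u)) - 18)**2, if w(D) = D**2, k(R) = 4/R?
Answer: 10816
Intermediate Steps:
u = 1 (u = 4/4 = 4*(1/4) = 1)
(((-4 - 7)**2 + w(u)) - 18)**2 = (((-4 - 7)**2 + 1**2) - 18)**2 = (((-11)**2 + 1) - 18)**2 = ((121 + 1) - 18)**2 = (122 - 18)**2 = 104**2 = 10816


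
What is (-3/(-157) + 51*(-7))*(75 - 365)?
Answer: 16253340/157 ≈ 1.0352e+5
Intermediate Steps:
(-3/(-157) + 51*(-7))*(75 - 365) = (-3*(-1/157) - 357)*(-290) = (3/157 - 357)*(-290) = -56046/157*(-290) = 16253340/157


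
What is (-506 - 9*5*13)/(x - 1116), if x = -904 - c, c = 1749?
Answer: 1091/3769 ≈ 0.28947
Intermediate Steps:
x = -2653 (x = -904 - 1*1749 = -904 - 1749 = -2653)
(-506 - 9*5*13)/(x - 1116) = (-506 - 9*5*13)/(-2653 - 1116) = (-506 - 45*13)/(-3769) = (-506 - 585)*(-1/3769) = -1091*(-1/3769) = 1091/3769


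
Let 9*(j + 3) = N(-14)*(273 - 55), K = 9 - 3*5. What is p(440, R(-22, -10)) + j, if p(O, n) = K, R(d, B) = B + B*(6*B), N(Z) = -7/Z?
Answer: 28/9 ≈ 3.1111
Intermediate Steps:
K = -6 (K = 9 - 15 = -6)
R(d, B) = B + 6*B**2
p(O, n) = -6
j = 82/9 (j = -3 + ((-7/(-14))*(273 - 55))/9 = -3 + (-7*(-1/14)*218)/9 = -3 + ((1/2)*218)/9 = -3 + (1/9)*109 = -3 + 109/9 = 82/9 ≈ 9.1111)
p(440, R(-22, -10)) + j = -6 + 82/9 = 28/9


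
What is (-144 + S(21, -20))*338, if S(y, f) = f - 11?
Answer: -59150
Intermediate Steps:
S(y, f) = -11 + f
(-144 + S(21, -20))*338 = (-144 + (-11 - 20))*338 = (-144 - 31)*338 = -175*338 = -59150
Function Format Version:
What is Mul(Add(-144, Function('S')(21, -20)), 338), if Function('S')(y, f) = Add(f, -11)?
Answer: -59150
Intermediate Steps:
Function('S')(y, f) = Add(-11, f)
Mul(Add(-144, Function('S')(21, -20)), 338) = Mul(Add(-144, Add(-11, -20)), 338) = Mul(Add(-144, -31), 338) = Mul(-175, 338) = -59150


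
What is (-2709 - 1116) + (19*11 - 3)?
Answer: -3619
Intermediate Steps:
(-2709 - 1116) + (19*11 - 3) = -3825 + (209 - 3) = -3825 + 206 = -3619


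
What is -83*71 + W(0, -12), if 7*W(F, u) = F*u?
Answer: -5893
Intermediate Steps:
W(F, u) = F*u/7 (W(F, u) = (F*u)/7 = F*u/7)
-83*71 + W(0, -12) = -83*71 + (⅐)*0*(-12) = -5893 + 0 = -5893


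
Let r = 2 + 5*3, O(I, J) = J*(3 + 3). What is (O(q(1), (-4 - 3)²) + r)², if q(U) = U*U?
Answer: 96721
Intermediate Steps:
q(U) = U²
O(I, J) = 6*J (O(I, J) = J*6 = 6*J)
r = 17 (r = 2 + 15 = 17)
(O(q(1), (-4 - 3)²) + r)² = (6*(-4 - 3)² + 17)² = (6*(-7)² + 17)² = (6*49 + 17)² = (294 + 17)² = 311² = 96721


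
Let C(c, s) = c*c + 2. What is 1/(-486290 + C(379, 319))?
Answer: -1/342647 ≈ -2.9185e-6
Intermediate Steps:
C(c, s) = 2 + c² (C(c, s) = c² + 2 = 2 + c²)
1/(-486290 + C(379, 319)) = 1/(-486290 + (2 + 379²)) = 1/(-486290 + (2 + 143641)) = 1/(-486290 + 143643) = 1/(-342647) = -1/342647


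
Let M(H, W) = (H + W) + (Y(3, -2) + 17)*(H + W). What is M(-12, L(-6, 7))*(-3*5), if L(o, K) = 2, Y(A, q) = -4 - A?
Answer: 1650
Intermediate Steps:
M(H, W) = 11*H + 11*W (M(H, W) = (H + W) + ((-4 - 1*3) + 17)*(H + W) = (H + W) + ((-4 - 3) + 17)*(H + W) = (H + W) + (-7 + 17)*(H + W) = (H + W) + 10*(H + W) = (H + W) + (10*H + 10*W) = 11*H + 11*W)
M(-12, L(-6, 7))*(-3*5) = (11*(-12) + 11*2)*(-3*5) = (-132 + 22)*(-15) = -110*(-15) = 1650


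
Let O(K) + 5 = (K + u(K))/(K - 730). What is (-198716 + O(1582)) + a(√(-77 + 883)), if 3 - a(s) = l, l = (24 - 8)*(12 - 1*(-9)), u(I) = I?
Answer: -42397711/213 ≈ -1.9905e+5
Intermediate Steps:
l = 336 (l = 16*(12 + 9) = 16*21 = 336)
O(K) = -5 + 2*K/(-730 + K) (O(K) = -5 + (K + K)/(K - 730) = -5 + (2*K)/(-730 + K) = -5 + 2*K/(-730 + K))
a(s) = -333 (a(s) = 3 - 1*336 = 3 - 336 = -333)
(-198716 + O(1582)) + a(√(-77 + 883)) = (-198716 + (3650 - 3*1582)/(-730 + 1582)) - 333 = (-198716 + (3650 - 4746)/852) - 333 = (-198716 + (1/852)*(-1096)) - 333 = (-198716 - 274/213) - 333 = -42326782/213 - 333 = -42397711/213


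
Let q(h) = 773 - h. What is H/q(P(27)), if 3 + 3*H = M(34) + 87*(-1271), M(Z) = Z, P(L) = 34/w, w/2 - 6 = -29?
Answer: -1271279/26694 ≈ -47.624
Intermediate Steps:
w = -46 (w = 12 + 2*(-29) = 12 - 58 = -46)
P(L) = -17/23 (P(L) = 34/(-46) = 34*(-1/46) = -17/23)
H = -110546/3 (H = -1 + (34 + 87*(-1271))/3 = -1 + (34 - 110577)/3 = -1 + (⅓)*(-110543) = -1 - 110543/3 = -110546/3 ≈ -36849.)
H/q(P(27)) = -110546/(3*(773 - 1*(-17/23))) = -110546/(3*(773 + 17/23)) = -110546/(3*17796/23) = -110546/3*23/17796 = -1271279/26694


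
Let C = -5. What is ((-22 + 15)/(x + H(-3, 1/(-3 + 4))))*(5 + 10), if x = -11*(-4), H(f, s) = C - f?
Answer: -5/2 ≈ -2.5000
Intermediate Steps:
H(f, s) = -5 - f
x = 44
((-22 + 15)/(x + H(-3, 1/(-3 + 4))))*(5 + 10) = ((-22 + 15)/(44 + (-5 - 1*(-3))))*(5 + 10) = -7/(44 + (-5 + 3))*15 = -7/(44 - 2)*15 = -7/42*15 = -7*1/42*15 = -⅙*15 = -5/2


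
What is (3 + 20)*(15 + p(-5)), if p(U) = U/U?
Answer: 368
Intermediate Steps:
p(U) = 1
(3 + 20)*(15 + p(-5)) = (3 + 20)*(15 + 1) = 23*16 = 368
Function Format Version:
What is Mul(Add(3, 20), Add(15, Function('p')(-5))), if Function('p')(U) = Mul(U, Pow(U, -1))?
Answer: 368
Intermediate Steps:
Function('p')(U) = 1
Mul(Add(3, 20), Add(15, Function('p')(-5))) = Mul(Add(3, 20), Add(15, 1)) = Mul(23, 16) = 368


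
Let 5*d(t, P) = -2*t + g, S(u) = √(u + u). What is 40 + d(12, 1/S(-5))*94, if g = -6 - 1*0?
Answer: -524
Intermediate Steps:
S(u) = √2*√u (S(u) = √(2*u) = √2*√u)
g = -6 (g = -6 + 0 = -6)
d(t, P) = -6/5 - 2*t/5 (d(t, P) = (-2*t - 6)/5 = (-6 - 2*t)/5 = -6/5 - 2*t/5)
40 + d(12, 1/S(-5))*94 = 40 + (-6/5 - ⅖*12)*94 = 40 + (-6/5 - 24/5)*94 = 40 - 6*94 = 40 - 564 = -524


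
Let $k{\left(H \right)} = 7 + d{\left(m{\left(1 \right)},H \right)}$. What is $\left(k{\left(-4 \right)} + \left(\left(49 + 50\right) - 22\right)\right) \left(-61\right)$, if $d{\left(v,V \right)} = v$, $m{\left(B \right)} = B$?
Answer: $-5185$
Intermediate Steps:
$k{\left(H \right)} = 8$ ($k{\left(H \right)} = 7 + 1 = 8$)
$\left(k{\left(-4 \right)} + \left(\left(49 + 50\right) - 22\right)\right) \left(-61\right) = \left(8 + \left(\left(49 + 50\right) - 22\right)\right) \left(-61\right) = \left(8 + \left(99 - 22\right)\right) \left(-61\right) = \left(8 + 77\right) \left(-61\right) = 85 \left(-61\right) = -5185$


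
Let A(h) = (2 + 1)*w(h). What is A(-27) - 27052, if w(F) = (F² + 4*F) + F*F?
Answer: -23002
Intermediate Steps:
w(F) = 2*F² + 4*F (w(F) = (F² + 4*F) + F² = 2*F² + 4*F)
A(h) = 6*h*(2 + h) (A(h) = (2 + 1)*(2*h*(2 + h)) = 3*(2*h*(2 + h)) = 6*h*(2 + h))
A(-27) - 27052 = 6*(-27)*(2 - 27) - 27052 = 6*(-27)*(-25) - 27052 = 4050 - 27052 = -23002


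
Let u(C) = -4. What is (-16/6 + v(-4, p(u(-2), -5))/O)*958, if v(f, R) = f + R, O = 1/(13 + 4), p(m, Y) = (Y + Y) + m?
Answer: -887108/3 ≈ -2.9570e+5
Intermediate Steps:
p(m, Y) = m + 2*Y (p(m, Y) = 2*Y + m = m + 2*Y)
O = 1/17 ≈ 0.058824
v(f, R) = R + f
(-16/6 + v(-4, p(u(-2), -5))/O)*958 = (-16/6 + ((-4 + 2*(-5)) - 4)/(1/17))*958 = (-16*⅙ + ((-4 - 10) - 4)*17)*958 = (-8/3 + (-14 - 4)*17)*958 = (-8/3 - 18*17)*958 = (-8/3 - 306)*958 = -926/3*958 = -887108/3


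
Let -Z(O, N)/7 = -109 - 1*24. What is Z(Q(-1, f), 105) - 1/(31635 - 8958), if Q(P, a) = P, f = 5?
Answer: 21112286/22677 ≈ 931.00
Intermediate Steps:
Z(O, N) = 931 (Z(O, N) = -7*(-109 - 1*24) = -7*(-109 - 24) = -7*(-133) = 931)
Z(Q(-1, f), 105) - 1/(31635 - 8958) = 931 - 1/(31635 - 8958) = 931 - 1/22677 = 21112286/22677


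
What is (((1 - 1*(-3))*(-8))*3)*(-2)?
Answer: 192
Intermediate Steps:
(((1 - 1*(-3))*(-8))*3)*(-2) = (((1 + 3)*(-8))*3)*(-2) = ((4*(-8))*3)*(-2) = -32*3*(-2) = -96*(-2) = 192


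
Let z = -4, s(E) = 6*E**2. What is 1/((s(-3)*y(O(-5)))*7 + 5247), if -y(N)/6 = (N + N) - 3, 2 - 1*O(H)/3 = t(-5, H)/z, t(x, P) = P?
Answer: 1/1845 ≈ 0.00054201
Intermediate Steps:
O(H) = 6 + 3*H/4 (O(H) = 6 - 3*H/(-4) = 6 - 3*H*(-1)/4 = 6 - (-3)*H/4 = 6 + 3*H/4)
y(N) = 18 - 12*N (y(N) = -6*((N + N) - 3) = -6*(2*N - 3) = -6*(-3 + 2*N) = 18 - 12*N)
1/((s(-3)*y(O(-5)))*7 + 5247) = 1/(((6*(-3)**2)*(18 - 12*(6 + (3/4)*(-5))))*7 + 5247) = 1/(((6*9)*(18 - 12*(6 - 15/4)))*7 + 5247) = 1/((54*(18 - 12*9/4))*7 + 5247) = 1/((54*(18 - 27))*7 + 5247) = 1/((54*(-9))*7 + 5247) = 1/(-486*7 + 5247) = 1/(-3402 + 5247) = 1/1845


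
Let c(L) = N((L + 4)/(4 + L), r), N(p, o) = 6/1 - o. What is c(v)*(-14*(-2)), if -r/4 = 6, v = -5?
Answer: 840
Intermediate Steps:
r = -24 (r = -4*6 = -24)
N(p, o) = 6 - o (N(p, o) = 6*1 - o = 6 - o)
c(L) = 30 (c(L) = 6 - 1*(-24) = 6 + 24 = 30)
c(v)*(-14*(-2)) = 30*(-14*(-2)) = 30*28 = 840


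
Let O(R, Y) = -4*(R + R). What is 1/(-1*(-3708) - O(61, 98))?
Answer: 1/4196 ≈ 0.00023832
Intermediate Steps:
O(R, Y) = -8*R
1/(-1*(-3708) - O(61, 98)) = 1/(-1*(-3708) - (-8)*61) = 1/(3708 - 1*(-488)) = 1/(3708 + 488) = 1/4196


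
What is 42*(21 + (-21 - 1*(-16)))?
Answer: 672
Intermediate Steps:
42*(21 + (-21 - 1*(-16))) = 42*(21 + (-21 + 16)) = 42*(21 - 5) = 42*16 = 672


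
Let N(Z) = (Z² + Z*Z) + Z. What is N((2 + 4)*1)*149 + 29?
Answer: 11651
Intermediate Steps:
N(Z) = Z + 2*Z² (N(Z) = (Z² + Z²) + Z = 2*Z² + Z = Z + 2*Z²)
N((2 + 4)*1)*149 + 29 = (((2 + 4)*1)*(1 + 2*((2 + 4)*1)))*149 + 29 = ((6*1)*(1 + 2*(6*1)))*149 + 29 = (6*(1 + 2*6))*149 + 29 = (6*(1 + 12))*149 + 29 = (6*13)*149 + 29 = 78*149 + 29 = 11622 + 29 = 11651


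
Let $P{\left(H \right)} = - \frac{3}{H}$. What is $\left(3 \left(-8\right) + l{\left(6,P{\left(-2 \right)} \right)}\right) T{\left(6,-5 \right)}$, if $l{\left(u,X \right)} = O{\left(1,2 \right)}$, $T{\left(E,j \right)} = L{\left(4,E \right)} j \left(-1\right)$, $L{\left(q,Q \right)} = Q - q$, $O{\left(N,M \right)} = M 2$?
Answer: $-200$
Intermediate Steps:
$O{\left(N,M \right)} = 2 M$
$T{\left(E,j \right)} = - j \left(-4 + E\right)$ ($T{\left(E,j \right)} = \left(E - 4\right) j \left(-1\right) = \left(-4 + E\right) j \left(-1\right) = j \left(-4 + E\right) \left(-1\right) = - j \left(-4 + E\right)$)
$l{\left(u,X \right)} = 4$ ($l{\left(u,X \right)} = 2 \cdot 2 = 4$)
$\left(3 \left(-8\right) + l{\left(6,P{\left(-2 \right)} \right)}\right) T{\left(6,-5 \right)} = \left(3 \left(-8\right) + 4\right) \left(- 5 \left(4 - 6\right)\right) = \left(-24 + 4\right) \left(- 5 \left(4 - 6\right)\right) = - 20 \left(\left(-5\right) \left(-2\right)\right) = \left(-20\right) 10 = -200$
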